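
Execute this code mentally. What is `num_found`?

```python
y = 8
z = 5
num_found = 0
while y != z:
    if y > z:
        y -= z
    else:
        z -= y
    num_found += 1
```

Let's trace through this code step by step.

Initialize: y = 8
Initialize: z = 5
Initialize: num_found = 0
Entering loop: while y != z:

After execution: num_found = 4
4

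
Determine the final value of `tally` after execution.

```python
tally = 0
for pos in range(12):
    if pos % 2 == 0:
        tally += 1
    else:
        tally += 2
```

Let's trace through this code step by step.

Initialize: tally = 0
Entering loop: for pos in range(12):

After execution: tally = 18
18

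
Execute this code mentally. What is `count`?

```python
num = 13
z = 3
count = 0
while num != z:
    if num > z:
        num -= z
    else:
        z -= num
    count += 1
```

Let's trace through this code step by step.

Initialize: num = 13
Initialize: z = 3
Initialize: count = 0
Entering loop: while num != z:

After execution: count = 6
6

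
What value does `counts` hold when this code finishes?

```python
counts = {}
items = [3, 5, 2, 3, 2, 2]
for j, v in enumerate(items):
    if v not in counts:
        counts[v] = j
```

Let's trace through this code step by step.

Initialize: counts = {}
Initialize: items = [3, 5, 2, 3, 2, 2]
Entering loop: for j, v in enumerate(items):

After execution: counts = {3: 0, 5: 1, 2: 2}
{3: 0, 5: 1, 2: 2}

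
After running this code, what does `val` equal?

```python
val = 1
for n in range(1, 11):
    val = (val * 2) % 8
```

Let's trace through this code step by step.

Initialize: val = 1
Entering loop: for n in range(1, 11):

After execution: val = 0
0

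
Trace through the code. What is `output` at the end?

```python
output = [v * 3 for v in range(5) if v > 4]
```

Let's trace through this code step by step.

Initialize: output = [v * 3 for v in range(5) if v > 4]

After execution: output = []
[]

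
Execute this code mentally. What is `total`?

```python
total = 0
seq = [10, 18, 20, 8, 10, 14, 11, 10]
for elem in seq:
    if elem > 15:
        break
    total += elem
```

Let's trace through this code step by step.

Initialize: total = 0
Initialize: seq = [10, 18, 20, 8, 10, 14, 11, 10]
Entering loop: for elem in seq:

After execution: total = 10
10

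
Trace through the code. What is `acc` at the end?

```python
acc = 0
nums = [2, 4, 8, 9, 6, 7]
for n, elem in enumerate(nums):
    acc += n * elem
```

Let's trace through this code step by step.

Initialize: acc = 0
Initialize: nums = [2, 4, 8, 9, 6, 7]
Entering loop: for n, elem in enumerate(nums):

After execution: acc = 106
106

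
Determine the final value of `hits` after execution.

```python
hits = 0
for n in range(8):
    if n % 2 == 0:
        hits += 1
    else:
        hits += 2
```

Let's trace through this code step by step.

Initialize: hits = 0
Entering loop: for n in range(8):

After execution: hits = 12
12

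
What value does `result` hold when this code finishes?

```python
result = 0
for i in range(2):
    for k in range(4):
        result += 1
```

Let's trace through this code step by step.

Initialize: result = 0
Entering loop: for i in range(2):

After execution: result = 8
8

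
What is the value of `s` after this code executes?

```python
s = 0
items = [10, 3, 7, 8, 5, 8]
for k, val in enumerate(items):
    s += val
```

Let's trace through this code step by step.

Initialize: s = 0
Initialize: items = [10, 3, 7, 8, 5, 8]
Entering loop: for k, val in enumerate(items):

After execution: s = 41
41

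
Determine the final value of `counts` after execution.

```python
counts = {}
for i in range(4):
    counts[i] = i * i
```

Let's trace through this code step by step.

Initialize: counts = {}
Entering loop: for i in range(4):

After execution: counts = {0: 0, 1: 1, 2: 4, 3: 9}
{0: 0, 1: 1, 2: 4, 3: 9}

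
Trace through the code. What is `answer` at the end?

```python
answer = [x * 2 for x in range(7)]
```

Let's trace through this code step by step.

Initialize: answer = [x * 2 for x in range(7)]

After execution: answer = [0, 2, 4, 6, 8, 10, 12]
[0, 2, 4, 6, 8, 10, 12]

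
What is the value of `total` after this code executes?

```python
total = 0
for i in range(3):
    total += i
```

Let's trace through this code step by step.

Initialize: total = 0
Entering loop: for i in range(3):

After execution: total = 3
3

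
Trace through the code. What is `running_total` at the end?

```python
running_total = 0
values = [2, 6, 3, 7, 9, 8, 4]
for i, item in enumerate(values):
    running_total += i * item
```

Let's trace through this code step by step.

Initialize: running_total = 0
Initialize: values = [2, 6, 3, 7, 9, 8, 4]
Entering loop: for i, item in enumerate(values):

After execution: running_total = 133
133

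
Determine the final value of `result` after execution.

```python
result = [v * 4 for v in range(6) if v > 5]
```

Let's trace through this code step by step.

Initialize: result = [v * 4 for v in range(6) if v > 5]

After execution: result = []
[]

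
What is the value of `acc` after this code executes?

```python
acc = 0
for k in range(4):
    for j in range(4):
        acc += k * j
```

Let's trace through this code step by step.

Initialize: acc = 0
Entering loop: for k in range(4):

After execution: acc = 36
36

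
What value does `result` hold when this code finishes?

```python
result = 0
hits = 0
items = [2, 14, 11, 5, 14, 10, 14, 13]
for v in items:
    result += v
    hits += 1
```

Let's trace through this code step by step.

Initialize: result = 0
Initialize: hits = 0
Initialize: items = [2, 14, 11, 5, 14, 10, 14, 13]
Entering loop: for v in items:

After execution: result = 83
83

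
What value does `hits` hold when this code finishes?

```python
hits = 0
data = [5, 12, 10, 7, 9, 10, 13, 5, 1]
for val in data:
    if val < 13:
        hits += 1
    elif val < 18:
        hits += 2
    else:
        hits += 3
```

Let's trace through this code step by step.

Initialize: hits = 0
Initialize: data = [5, 12, 10, 7, 9, 10, 13, 5, 1]
Entering loop: for val in data:

After execution: hits = 10
10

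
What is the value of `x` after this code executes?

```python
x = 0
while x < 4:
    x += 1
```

Let's trace through this code step by step.

Initialize: x = 0
Entering loop: while x < 4:

After execution: x = 4
4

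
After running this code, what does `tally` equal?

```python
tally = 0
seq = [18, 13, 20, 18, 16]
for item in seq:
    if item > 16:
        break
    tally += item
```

Let's trace through this code step by step.

Initialize: tally = 0
Initialize: seq = [18, 13, 20, 18, 16]
Entering loop: for item in seq:

After execution: tally = 0
0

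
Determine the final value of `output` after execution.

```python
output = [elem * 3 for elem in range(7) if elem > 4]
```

Let's trace through this code step by step.

Initialize: output = [elem * 3 for elem in range(7) if elem > 4]

After execution: output = [15, 18]
[15, 18]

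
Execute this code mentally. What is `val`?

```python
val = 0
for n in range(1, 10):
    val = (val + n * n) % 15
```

Let's trace through this code step by step.

Initialize: val = 0
Entering loop: for n in range(1, 10):

After execution: val = 0
0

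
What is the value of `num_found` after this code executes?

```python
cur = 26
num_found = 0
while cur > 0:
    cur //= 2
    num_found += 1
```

Let's trace through this code step by step.

Initialize: cur = 26
Initialize: num_found = 0
Entering loop: while cur > 0:

After execution: num_found = 5
5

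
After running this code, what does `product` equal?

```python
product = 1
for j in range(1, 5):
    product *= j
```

Let's trace through this code step by step.

Initialize: product = 1
Entering loop: for j in range(1, 5):

After execution: product = 24
24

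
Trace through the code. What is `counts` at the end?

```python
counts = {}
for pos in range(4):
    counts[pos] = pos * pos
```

Let's trace through this code step by step.

Initialize: counts = {}
Entering loop: for pos in range(4):

After execution: counts = {0: 0, 1: 1, 2: 4, 3: 9}
{0: 0, 1: 1, 2: 4, 3: 9}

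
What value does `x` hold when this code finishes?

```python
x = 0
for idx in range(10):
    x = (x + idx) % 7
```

Let's trace through this code step by step.

Initialize: x = 0
Entering loop: for idx in range(10):

After execution: x = 3
3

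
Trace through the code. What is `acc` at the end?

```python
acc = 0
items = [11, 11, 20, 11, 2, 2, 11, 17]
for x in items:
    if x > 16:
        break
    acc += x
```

Let's trace through this code step by step.

Initialize: acc = 0
Initialize: items = [11, 11, 20, 11, 2, 2, 11, 17]
Entering loop: for x in items:

After execution: acc = 22
22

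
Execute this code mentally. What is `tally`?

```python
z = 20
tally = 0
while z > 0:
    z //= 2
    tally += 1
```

Let's trace through this code step by step.

Initialize: z = 20
Initialize: tally = 0
Entering loop: while z > 0:

After execution: tally = 5
5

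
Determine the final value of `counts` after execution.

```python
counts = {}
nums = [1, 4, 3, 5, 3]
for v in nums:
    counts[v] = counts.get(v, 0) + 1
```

Let's trace through this code step by step.

Initialize: counts = {}
Initialize: nums = [1, 4, 3, 5, 3]
Entering loop: for v in nums:

After execution: counts = {1: 1, 4: 1, 3: 2, 5: 1}
{1: 1, 4: 1, 3: 2, 5: 1}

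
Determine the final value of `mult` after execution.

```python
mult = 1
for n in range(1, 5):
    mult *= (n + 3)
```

Let's trace through this code step by step.

Initialize: mult = 1
Entering loop: for n in range(1, 5):

After execution: mult = 840
840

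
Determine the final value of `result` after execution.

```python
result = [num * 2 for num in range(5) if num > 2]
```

Let's trace through this code step by step.

Initialize: result = [num * 2 for num in range(5) if num > 2]

After execution: result = [6, 8]
[6, 8]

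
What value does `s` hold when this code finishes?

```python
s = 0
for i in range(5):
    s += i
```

Let's trace through this code step by step.

Initialize: s = 0
Entering loop: for i in range(5):

After execution: s = 10
10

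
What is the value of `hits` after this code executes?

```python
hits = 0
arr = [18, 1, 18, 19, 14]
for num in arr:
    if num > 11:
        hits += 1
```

Let's trace through this code step by step.

Initialize: hits = 0
Initialize: arr = [18, 1, 18, 19, 14]
Entering loop: for num in arr:

After execution: hits = 4
4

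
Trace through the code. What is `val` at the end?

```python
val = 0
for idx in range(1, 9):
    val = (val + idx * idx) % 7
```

Let's trace through this code step by step.

Initialize: val = 0
Entering loop: for idx in range(1, 9):

After execution: val = 1
1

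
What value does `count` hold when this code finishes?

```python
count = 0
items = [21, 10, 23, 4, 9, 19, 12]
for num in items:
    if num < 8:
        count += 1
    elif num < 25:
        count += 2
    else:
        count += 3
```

Let's trace through this code step by step.

Initialize: count = 0
Initialize: items = [21, 10, 23, 4, 9, 19, 12]
Entering loop: for num in items:

After execution: count = 13
13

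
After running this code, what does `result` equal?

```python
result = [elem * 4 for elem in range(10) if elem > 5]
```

Let's trace through this code step by step.

Initialize: result = [elem * 4 for elem in range(10) if elem > 5]

After execution: result = [24, 28, 32, 36]
[24, 28, 32, 36]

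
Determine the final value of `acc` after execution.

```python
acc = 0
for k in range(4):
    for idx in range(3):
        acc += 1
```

Let's trace through this code step by step.

Initialize: acc = 0
Entering loop: for k in range(4):

After execution: acc = 12
12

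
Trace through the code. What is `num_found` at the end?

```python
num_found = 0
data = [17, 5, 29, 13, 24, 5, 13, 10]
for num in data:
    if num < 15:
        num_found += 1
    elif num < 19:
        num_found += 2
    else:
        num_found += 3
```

Let's trace through this code step by step.

Initialize: num_found = 0
Initialize: data = [17, 5, 29, 13, 24, 5, 13, 10]
Entering loop: for num in data:

After execution: num_found = 13
13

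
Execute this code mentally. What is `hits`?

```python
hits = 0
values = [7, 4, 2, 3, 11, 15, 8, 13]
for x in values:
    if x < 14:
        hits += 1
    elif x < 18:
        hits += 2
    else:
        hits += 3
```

Let's trace through this code step by step.

Initialize: hits = 0
Initialize: values = [7, 4, 2, 3, 11, 15, 8, 13]
Entering loop: for x in values:

After execution: hits = 9
9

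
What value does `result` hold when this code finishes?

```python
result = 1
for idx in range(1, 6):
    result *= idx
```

Let's trace through this code step by step.

Initialize: result = 1
Entering loop: for idx in range(1, 6):

After execution: result = 120
120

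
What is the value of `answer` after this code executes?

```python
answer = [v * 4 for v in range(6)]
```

Let's trace through this code step by step.

Initialize: answer = [v * 4 for v in range(6)]

After execution: answer = [0, 4, 8, 12, 16, 20]
[0, 4, 8, 12, 16, 20]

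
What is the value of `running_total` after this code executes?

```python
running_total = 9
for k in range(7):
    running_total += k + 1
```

Let's trace through this code step by step.

Initialize: running_total = 9
Entering loop: for k in range(7):

After execution: running_total = 37
37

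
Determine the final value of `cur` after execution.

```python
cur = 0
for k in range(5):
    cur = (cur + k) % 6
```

Let's trace through this code step by step.

Initialize: cur = 0
Entering loop: for k in range(5):

After execution: cur = 4
4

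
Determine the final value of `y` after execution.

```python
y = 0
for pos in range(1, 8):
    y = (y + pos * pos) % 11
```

Let's trace through this code step by step.

Initialize: y = 0
Entering loop: for pos in range(1, 8):

After execution: y = 8
8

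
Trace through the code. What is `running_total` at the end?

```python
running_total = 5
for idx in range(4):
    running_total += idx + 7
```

Let's trace through this code step by step.

Initialize: running_total = 5
Entering loop: for idx in range(4):

After execution: running_total = 39
39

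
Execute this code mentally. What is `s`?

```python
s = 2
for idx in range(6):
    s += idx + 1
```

Let's trace through this code step by step.

Initialize: s = 2
Entering loop: for idx in range(6):

After execution: s = 23
23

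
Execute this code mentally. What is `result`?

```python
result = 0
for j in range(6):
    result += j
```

Let's trace through this code step by step.

Initialize: result = 0
Entering loop: for j in range(6):

After execution: result = 15
15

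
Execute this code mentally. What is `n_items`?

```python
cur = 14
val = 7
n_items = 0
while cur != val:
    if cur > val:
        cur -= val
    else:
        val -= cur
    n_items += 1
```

Let's trace through this code step by step.

Initialize: cur = 14
Initialize: val = 7
Initialize: n_items = 0
Entering loop: while cur != val:

After execution: n_items = 1
1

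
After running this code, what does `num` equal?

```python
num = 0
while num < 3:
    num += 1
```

Let's trace through this code step by step.

Initialize: num = 0
Entering loop: while num < 3:

After execution: num = 3
3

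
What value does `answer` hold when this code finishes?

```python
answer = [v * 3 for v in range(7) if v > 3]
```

Let's trace through this code step by step.

Initialize: answer = [v * 3 for v in range(7) if v > 3]

After execution: answer = [12, 15, 18]
[12, 15, 18]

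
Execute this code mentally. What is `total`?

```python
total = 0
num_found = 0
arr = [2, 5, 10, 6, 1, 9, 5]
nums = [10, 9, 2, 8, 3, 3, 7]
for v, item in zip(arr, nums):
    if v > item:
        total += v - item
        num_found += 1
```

Let's trace through this code step by step.

Initialize: total = 0
Initialize: num_found = 0
Initialize: arr = [2, 5, 10, 6, 1, 9, 5]
Initialize: nums = [10, 9, 2, 8, 3, 3, 7]
Entering loop: for v, item in zip(arr, nums):

After execution: total = 14
14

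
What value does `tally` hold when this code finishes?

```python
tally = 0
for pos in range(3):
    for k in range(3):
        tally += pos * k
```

Let's trace through this code step by step.

Initialize: tally = 0
Entering loop: for pos in range(3):

After execution: tally = 9
9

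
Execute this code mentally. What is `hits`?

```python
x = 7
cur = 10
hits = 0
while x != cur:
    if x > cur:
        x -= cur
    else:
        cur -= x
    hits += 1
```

Let's trace through this code step by step.

Initialize: x = 7
Initialize: cur = 10
Initialize: hits = 0
Entering loop: while x != cur:

After execution: hits = 5
5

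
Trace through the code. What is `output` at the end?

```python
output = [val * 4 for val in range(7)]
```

Let's trace through this code step by step.

Initialize: output = [val * 4 for val in range(7)]

After execution: output = [0, 4, 8, 12, 16, 20, 24]
[0, 4, 8, 12, 16, 20, 24]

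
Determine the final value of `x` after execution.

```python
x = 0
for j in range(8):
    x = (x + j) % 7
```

Let's trace through this code step by step.

Initialize: x = 0
Entering loop: for j in range(8):

After execution: x = 0
0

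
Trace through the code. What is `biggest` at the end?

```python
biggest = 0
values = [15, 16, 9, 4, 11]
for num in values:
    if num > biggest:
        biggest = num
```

Let's trace through this code step by step.

Initialize: biggest = 0
Initialize: values = [15, 16, 9, 4, 11]
Entering loop: for num in values:

After execution: biggest = 16
16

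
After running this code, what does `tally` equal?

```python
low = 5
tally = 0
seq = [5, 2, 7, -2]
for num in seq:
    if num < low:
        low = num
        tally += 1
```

Let's trace through this code step by step.

Initialize: low = 5
Initialize: tally = 0
Initialize: seq = [5, 2, 7, -2]
Entering loop: for num in seq:

After execution: tally = 2
2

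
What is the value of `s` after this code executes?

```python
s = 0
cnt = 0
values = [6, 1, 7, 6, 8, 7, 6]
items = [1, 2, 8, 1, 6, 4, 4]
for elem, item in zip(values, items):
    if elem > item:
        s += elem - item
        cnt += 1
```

Let's trace through this code step by step.

Initialize: s = 0
Initialize: cnt = 0
Initialize: values = [6, 1, 7, 6, 8, 7, 6]
Initialize: items = [1, 2, 8, 1, 6, 4, 4]
Entering loop: for elem, item in zip(values, items):

After execution: s = 17
17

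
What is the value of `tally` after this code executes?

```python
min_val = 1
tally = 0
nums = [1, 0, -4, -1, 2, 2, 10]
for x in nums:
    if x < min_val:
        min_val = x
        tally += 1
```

Let's trace through this code step by step.

Initialize: min_val = 1
Initialize: tally = 0
Initialize: nums = [1, 0, -4, -1, 2, 2, 10]
Entering loop: for x in nums:

After execution: tally = 2
2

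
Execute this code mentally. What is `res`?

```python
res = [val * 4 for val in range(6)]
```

Let's trace through this code step by step.

Initialize: res = [val * 4 for val in range(6)]

After execution: res = [0, 4, 8, 12, 16, 20]
[0, 4, 8, 12, 16, 20]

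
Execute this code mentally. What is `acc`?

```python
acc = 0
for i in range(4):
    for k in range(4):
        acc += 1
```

Let's trace through this code step by step.

Initialize: acc = 0
Entering loop: for i in range(4):

After execution: acc = 16
16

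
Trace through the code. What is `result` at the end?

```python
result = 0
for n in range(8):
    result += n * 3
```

Let's trace through this code step by step.

Initialize: result = 0
Entering loop: for n in range(8):

After execution: result = 84
84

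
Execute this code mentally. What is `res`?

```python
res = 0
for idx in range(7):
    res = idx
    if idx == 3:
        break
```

Let's trace through this code step by step.

Initialize: res = 0
Entering loop: for idx in range(7):

After execution: res = 3
3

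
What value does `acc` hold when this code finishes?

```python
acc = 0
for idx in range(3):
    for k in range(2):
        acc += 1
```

Let's trace through this code step by step.

Initialize: acc = 0
Entering loop: for idx in range(3):

After execution: acc = 6
6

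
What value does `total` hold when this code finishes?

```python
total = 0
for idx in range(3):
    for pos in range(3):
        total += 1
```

Let's trace through this code step by step.

Initialize: total = 0
Entering loop: for idx in range(3):

After execution: total = 9
9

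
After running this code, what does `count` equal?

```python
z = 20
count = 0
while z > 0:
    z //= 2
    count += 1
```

Let's trace through this code step by step.

Initialize: z = 20
Initialize: count = 0
Entering loop: while z > 0:

After execution: count = 5
5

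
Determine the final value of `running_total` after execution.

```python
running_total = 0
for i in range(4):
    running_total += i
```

Let's trace through this code step by step.

Initialize: running_total = 0
Entering loop: for i in range(4):

After execution: running_total = 6
6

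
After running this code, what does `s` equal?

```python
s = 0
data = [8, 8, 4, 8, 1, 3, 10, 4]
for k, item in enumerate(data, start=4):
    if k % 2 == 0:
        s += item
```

Let's trace through this code step by step.

Initialize: s = 0
Initialize: data = [8, 8, 4, 8, 1, 3, 10, 4]
Entering loop: for k, item in enumerate(data, start=4):

After execution: s = 23
23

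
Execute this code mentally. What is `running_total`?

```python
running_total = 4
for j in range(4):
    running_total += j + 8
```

Let's trace through this code step by step.

Initialize: running_total = 4
Entering loop: for j in range(4):

After execution: running_total = 42
42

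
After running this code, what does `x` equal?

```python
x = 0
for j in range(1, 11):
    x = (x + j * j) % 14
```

Let's trace through this code step by step.

Initialize: x = 0
Entering loop: for j in range(1, 11):

After execution: x = 7
7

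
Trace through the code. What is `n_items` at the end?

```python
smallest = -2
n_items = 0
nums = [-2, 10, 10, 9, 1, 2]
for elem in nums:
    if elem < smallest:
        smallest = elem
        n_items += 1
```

Let's trace through this code step by step.

Initialize: smallest = -2
Initialize: n_items = 0
Initialize: nums = [-2, 10, 10, 9, 1, 2]
Entering loop: for elem in nums:

After execution: n_items = 0
0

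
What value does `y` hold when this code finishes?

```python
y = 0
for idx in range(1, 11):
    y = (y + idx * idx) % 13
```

Let's trace through this code step by step.

Initialize: y = 0
Entering loop: for idx in range(1, 11):

After execution: y = 8
8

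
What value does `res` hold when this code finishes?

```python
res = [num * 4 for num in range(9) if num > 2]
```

Let's trace through this code step by step.

Initialize: res = [num * 4 for num in range(9) if num > 2]

After execution: res = [12, 16, 20, 24, 28, 32]
[12, 16, 20, 24, 28, 32]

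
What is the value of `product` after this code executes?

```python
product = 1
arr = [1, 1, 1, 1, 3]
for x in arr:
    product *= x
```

Let's trace through this code step by step.

Initialize: product = 1
Initialize: arr = [1, 1, 1, 1, 3]
Entering loop: for x in arr:

After execution: product = 3
3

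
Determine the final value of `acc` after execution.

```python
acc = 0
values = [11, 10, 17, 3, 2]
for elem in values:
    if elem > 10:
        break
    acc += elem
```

Let's trace through this code step by step.

Initialize: acc = 0
Initialize: values = [11, 10, 17, 3, 2]
Entering loop: for elem in values:

After execution: acc = 0
0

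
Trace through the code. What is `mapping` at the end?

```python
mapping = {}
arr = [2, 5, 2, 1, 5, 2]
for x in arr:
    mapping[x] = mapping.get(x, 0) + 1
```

Let's trace through this code step by step.

Initialize: mapping = {}
Initialize: arr = [2, 5, 2, 1, 5, 2]
Entering loop: for x in arr:

After execution: mapping = {2: 3, 5: 2, 1: 1}
{2: 3, 5: 2, 1: 1}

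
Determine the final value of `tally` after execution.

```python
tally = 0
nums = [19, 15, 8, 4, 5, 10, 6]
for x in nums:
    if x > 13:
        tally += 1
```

Let's trace through this code step by step.

Initialize: tally = 0
Initialize: nums = [19, 15, 8, 4, 5, 10, 6]
Entering loop: for x in nums:

After execution: tally = 2
2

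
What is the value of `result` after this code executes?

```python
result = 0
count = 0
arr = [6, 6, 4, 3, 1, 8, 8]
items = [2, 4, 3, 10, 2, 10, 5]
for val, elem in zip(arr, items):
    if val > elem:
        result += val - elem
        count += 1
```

Let's trace through this code step by step.

Initialize: result = 0
Initialize: count = 0
Initialize: arr = [6, 6, 4, 3, 1, 8, 8]
Initialize: items = [2, 4, 3, 10, 2, 10, 5]
Entering loop: for val, elem in zip(arr, items):

After execution: result = 10
10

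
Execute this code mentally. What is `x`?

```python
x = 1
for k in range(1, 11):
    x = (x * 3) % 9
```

Let's trace through this code step by step.

Initialize: x = 1
Entering loop: for k in range(1, 11):

After execution: x = 0
0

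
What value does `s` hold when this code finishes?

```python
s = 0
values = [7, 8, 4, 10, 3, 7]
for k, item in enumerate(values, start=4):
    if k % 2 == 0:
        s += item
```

Let's trace through this code step by step.

Initialize: s = 0
Initialize: values = [7, 8, 4, 10, 3, 7]
Entering loop: for k, item in enumerate(values, start=4):

After execution: s = 14
14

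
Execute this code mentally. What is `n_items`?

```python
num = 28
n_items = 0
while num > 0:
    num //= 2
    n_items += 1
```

Let's trace through this code step by step.

Initialize: num = 28
Initialize: n_items = 0
Entering loop: while num > 0:

After execution: n_items = 5
5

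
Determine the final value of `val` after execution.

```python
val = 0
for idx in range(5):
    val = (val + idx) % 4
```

Let's trace through this code step by step.

Initialize: val = 0
Entering loop: for idx in range(5):

After execution: val = 2
2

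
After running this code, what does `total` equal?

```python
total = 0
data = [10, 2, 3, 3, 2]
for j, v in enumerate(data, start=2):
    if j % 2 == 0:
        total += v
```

Let's trace through this code step by step.

Initialize: total = 0
Initialize: data = [10, 2, 3, 3, 2]
Entering loop: for j, v in enumerate(data, start=2):

After execution: total = 15
15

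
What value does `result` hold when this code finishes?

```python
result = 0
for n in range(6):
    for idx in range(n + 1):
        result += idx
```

Let's trace through this code step by step.

Initialize: result = 0
Entering loop: for n in range(6):

After execution: result = 35
35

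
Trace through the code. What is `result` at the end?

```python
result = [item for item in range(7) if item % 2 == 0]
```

Let's trace through this code step by step.

Initialize: result = [item for item in range(7) if item % 2 == 0]

After execution: result = [0, 2, 4, 6]
[0, 2, 4, 6]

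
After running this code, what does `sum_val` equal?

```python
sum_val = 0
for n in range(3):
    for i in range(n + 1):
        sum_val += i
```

Let's trace through this code step by step.

Initialize: sum_val = 0
Entering loop: for n in range(3):

After execution: sum_val = 4
4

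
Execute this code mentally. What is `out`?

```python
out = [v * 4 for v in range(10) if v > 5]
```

Let's trace through this code step by step.

Initialize: out = [v * 4 for v in range(10) if v > 5]

After execution: out = [24, 28, 32, 36]
[24, 28, 32, 36]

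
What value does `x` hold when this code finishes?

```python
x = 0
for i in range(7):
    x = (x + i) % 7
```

Let's trace through this code step by step.

Initialize: x = 0
Entering loop: for i in range(7):

After execution: x = 0
0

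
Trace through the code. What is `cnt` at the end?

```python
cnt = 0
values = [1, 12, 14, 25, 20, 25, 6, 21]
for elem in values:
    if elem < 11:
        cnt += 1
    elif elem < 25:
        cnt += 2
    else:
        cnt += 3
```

Let's trace through this code step by step.

Initialize: cnt = 0
Initialize: values = [1, 12, 14, 25, 20, 25, 6, 21]
Entering loop: for elem in values:

After execution: cnt = 16
16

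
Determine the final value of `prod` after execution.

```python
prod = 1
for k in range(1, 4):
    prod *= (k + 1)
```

Let's trace through this code step by step.

Initialize: prod = 1
Entering loop: for k in range(1, 4):

After execution: prod = 24
24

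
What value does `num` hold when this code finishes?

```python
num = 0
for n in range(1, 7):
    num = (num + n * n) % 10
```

Let's trace through this code step by step.

Initialize: num = 0
Entering loop: for n in range(1, 7):

After execution: num = 1
1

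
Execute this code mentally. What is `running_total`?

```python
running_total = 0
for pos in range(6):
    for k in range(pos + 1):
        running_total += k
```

Let's trace through this code step by step.

Initialize: running_total = 0
Entering loop: for pos in range(6):

After execution: running_total = 35
35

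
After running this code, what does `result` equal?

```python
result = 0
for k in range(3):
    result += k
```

Let's trace through this code step by step.

Initialize: result = 0
Entering loop: for k in range(3):

After execution: result = 3
3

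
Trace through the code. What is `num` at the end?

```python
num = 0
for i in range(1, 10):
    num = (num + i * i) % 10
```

Let's trace through this code step by step.

Initialize: num = 0
Entering loop: for i in range(1, 10):

After execution: num = 5
5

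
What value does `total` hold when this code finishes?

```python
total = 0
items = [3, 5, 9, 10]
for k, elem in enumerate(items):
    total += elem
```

Let's trace through this code step by step.

Initialize: total = 0
Initialize: items = [3, 5, 9, 10]
Entering loop: for k, elem in enumerate(items):

After execution: total = 27
27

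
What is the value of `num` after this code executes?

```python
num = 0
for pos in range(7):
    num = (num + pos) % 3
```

Let's trace through this code step by step.

Initialize: num = 0
Entering loop: for pos in range(7):

After execution: num = 0
0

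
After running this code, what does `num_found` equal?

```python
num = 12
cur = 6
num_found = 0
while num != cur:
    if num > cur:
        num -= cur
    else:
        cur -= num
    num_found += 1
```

Let's trace through this code step by step.

Initialize: num = 12
Initialize: cur = 6
Initialize: num_found = 0
Entering loop: while num != cur:

After execution: num_found = 1
1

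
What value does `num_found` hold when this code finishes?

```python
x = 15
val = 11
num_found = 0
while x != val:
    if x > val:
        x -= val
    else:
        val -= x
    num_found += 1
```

Let's trace through this code step by step.

Initialize: x = 15
Initialize: val = 11
Initialize: num_found = 0
Entering loop: while x != val:

After execution: num_found = 6
6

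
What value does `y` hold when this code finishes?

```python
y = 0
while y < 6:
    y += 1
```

Let's trace through this code step by step.

Initialize: y = 0
Entering loop: while y < 6:

After execution: y = 6
6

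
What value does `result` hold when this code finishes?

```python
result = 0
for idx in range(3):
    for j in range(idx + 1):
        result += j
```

Let's trace through this code step by step.

Initialize: result = 0
Entering loop: for idx in range(3):

After execution: result = 4
4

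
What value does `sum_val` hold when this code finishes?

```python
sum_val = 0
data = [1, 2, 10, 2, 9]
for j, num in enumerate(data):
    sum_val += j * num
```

Let's trace through this code step by step.

Initialize: sum_val = 0
Initialize: data = [1, 2, 10, 2, 9]
Entering loop: for j, num in enumerate(data):

After execution: sum_val = 64
64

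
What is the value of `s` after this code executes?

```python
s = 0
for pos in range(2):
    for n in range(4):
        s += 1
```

Let's trace through this code step by step.

Initialize: s = 0
Entering loop: for pos in range(2):

After execution: s = 8
8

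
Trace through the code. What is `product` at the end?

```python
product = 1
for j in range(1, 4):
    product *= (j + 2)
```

Let's trace through this code step by step.

Initialize: product = 1
Entering loop: for j in range(1, 4):

After execution: product = 60
60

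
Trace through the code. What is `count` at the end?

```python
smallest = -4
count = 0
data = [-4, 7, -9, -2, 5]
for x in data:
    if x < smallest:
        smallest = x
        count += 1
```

Let's trace through this code step by step.

Initialize: smallest = -4
Initialize: count = 0
Initialize: data = [-4, 7, -9, -2, 5]
Entering loop: for x in data:

After execution: count = 1
1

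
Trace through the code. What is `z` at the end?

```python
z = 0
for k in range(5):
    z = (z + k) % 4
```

Let's trace through this code step by step.

Initialize: z = 0
Entering loop: for k in range(5):

After execution: z = 2
2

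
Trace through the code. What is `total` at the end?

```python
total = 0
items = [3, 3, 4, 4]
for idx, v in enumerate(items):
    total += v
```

Let's trace through this code step by step.

Initialize: total = 0
Initialize: items = [3, 3, 4, 4]
Entering loop: for idx, v in enumerate(items):

After execution: total = 14
14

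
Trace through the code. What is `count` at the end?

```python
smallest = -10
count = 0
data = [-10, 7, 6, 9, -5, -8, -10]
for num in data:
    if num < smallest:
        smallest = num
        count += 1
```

Let's trace through this code step by step.

Initialize: smallest = -10
Initialize: count = 0
Initialize: data = [-10, 7, 6, 9, -5, -8, -10]
Entering loop: for num in data:

After execution: count = 0
0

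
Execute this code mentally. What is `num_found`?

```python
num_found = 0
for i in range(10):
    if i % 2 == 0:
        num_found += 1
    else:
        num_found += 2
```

Let's trace through this code step by step.

Initialize: num_found = 0
Entering loop: for i in range(10):

After execution: num_found = 15
15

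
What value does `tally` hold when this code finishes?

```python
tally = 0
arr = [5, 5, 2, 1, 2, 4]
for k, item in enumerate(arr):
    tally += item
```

Let's trace through this code step by step.

Initialize: tally = 0
Initialize: arr = [5, 5, 2, 1, 2, 4]
Entering loop: for k, item in enumerate(arr):

After execution: tally = 19
19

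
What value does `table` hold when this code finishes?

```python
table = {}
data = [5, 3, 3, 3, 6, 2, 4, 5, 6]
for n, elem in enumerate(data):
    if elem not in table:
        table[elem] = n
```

Let's trace through this code step by step.

Initialize: table = {}
Initialize: data = [5, 3, 3, 3, 6, 2, 4, 5, 6]
Entering loop: for n, elem in enumerate(data):

After execution: table = {5: 0, 3: 1, 6: 4, 2: 5, 4: 6}
{5: 0, 3: 1, 6: 4, 2: 5, 4: 6}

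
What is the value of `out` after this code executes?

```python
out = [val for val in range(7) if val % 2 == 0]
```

Let's trace through this code step by step.

Initialize: out = [val for val in range(7) if val % 2 == 0]

After execution: out = [0, 2, 4, 6]
[0, 2, 4, 6]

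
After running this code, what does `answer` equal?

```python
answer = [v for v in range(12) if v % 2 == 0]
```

Let's trace through this code step by step.

Initialize: answer = [v for v in range(12) if v % 2 == 0]

After execution: answer = [0, 2, 4, 6, 8, 10]
[0, 2, 4, 6, 8, 10]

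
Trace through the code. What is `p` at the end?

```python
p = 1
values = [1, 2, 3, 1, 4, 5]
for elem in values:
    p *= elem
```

Let's trace through this code step by step.

Initialize: p = 1
Initialize: values = [1, 2, 3, 1, 4, 5]
Entering loop: for elem in values:

After execution: p = 120
120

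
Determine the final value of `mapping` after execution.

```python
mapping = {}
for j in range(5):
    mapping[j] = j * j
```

Let's trace through this code step by step.

Initialize: mapping = {}
Entering loop: for j in range(5):

After execution: mapping = {0: 0, 1: 1, 2: 4, 3: 9, 4: 16}
{0: 0, 1: 1, 2: 4, 3: 9, 4: 16}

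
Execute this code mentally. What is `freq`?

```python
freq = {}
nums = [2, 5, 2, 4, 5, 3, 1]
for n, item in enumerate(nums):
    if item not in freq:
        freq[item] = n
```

Let's trace through this code step by step.

Initialize: freq = {}
Initialize: nums = [2, 5, 2, 4, 5, 3, 1]
Entering loop: for n, item in enumerate(nums):

After execution: freq = {2: 0, 5: 1, 4: 3, 3: 5, 1: 6}
{2: 0, 5: 1, 4: 3, 3: 5, 1: 6}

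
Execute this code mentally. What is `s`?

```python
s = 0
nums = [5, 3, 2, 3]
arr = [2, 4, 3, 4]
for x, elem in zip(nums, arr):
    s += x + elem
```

Let's trace through this code step by step.

Initialize: s = 0
Initialize: nums = [5, 3, 2, 3]
Initialize: arr = [2, 4, 3, 4]
Entering loop: for x, elem in zip(nums, arr):

After execution: s = 26
26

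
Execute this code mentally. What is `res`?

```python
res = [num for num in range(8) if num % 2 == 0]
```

Let's trace through this code step by step.

Initialize: res = [num for num in range(8) if num % 2 == 0]

After execution: res = [0, 2, 4, 6]
[0, 2, 4, 6]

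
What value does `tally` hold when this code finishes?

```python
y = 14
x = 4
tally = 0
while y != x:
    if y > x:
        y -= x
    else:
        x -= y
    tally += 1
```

Let's trace through this code step by step.

Initialize: y = 14
Initialize: x = 4
Initialize: tally = 0
Entering loop: while y != x:

After execution: tally = 4
4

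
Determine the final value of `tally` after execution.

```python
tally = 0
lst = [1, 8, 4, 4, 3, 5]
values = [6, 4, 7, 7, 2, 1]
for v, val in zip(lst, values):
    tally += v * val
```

Let's trace through this code step by step.

Initialize: tally = 0
Initialize: lst = [1, 8, 4, 4, 3, 5]
Initialize: values = [6, 4, 7, 7, 2, 1]
Entering loop: for v, val in zip(lst, values):

After execution: tally = 105
105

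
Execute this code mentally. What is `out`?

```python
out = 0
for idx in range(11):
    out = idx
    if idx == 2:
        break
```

Let's trace through this code step by step.

Initialize: out = 0
Entering loop: for idx in range(11):

After execution: out = 2
2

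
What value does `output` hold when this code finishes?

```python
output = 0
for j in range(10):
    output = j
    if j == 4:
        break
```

Let's trace through this code step by step.

Initialize: output = 0
Entering loop: for j in range(10):

After execution: output = 4
4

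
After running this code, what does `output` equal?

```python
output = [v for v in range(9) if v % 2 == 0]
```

Let's trace through this code step by step.

Initialize: output = [v for v in range(9) if v % 2 == 0]

After execution: output = [0, 2, 4, 6, 8]
[0, 2, 4, 6, 8]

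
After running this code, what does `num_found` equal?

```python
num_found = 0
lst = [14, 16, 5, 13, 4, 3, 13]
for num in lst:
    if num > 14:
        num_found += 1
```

Let's trace through this code step by step.

Initialize: num_found = 0
Initialize: lst = [14, 16, 5, 13, 4, 3, 13]
Entering loop: for num in lst:

After execution: num_found = 1
1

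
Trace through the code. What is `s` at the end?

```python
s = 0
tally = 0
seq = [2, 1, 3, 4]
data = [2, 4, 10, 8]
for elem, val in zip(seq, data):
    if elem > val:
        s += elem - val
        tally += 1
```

Let's trace through this code step by step.

Initialize: s = 0
Initialize: tally = 0
Initialize: seq = [2, 1, 3, 4]
Initialize: data = [2, 4, 10, 8]
Entering loop: for elem, val in zip(seq, data):

After execution: s = 0
0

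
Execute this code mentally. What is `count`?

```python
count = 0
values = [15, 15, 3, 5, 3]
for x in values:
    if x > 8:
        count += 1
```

Let's trace through this code step by step.

Initialize: count = 0
Initialize: values = [15, 15, 3, 5, 3]
Entering loop: for x in values:

After execution: count = 2
2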